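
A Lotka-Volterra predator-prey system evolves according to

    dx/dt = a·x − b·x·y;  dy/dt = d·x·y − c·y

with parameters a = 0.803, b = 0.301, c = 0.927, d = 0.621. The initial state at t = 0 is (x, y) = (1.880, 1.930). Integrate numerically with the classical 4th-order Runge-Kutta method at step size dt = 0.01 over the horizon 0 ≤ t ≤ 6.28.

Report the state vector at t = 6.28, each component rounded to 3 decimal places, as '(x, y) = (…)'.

t=0.000: state=(1.880, 1.930)
step 1 (dt=0.01): k1=(0.417, 0.464), k2=(0.417, 0.467), k3=(0.417, 0.467), k4=(0.416, 0.470); state += dt/6·(k1+2k2+2k3+k4)
t=0.010: state=(1.884, 1.935)
t=0.020: state=(1.888, 1.939)
t=0.030: state=(1.892, 1.944)
continuing one RK4 step at a time; state shown every 25 steps (Δt=0.25):
t=0.250: state=(1.978, 2.066)
t=0.500: state=(2.056, 2.241)
t=0.750: state=(2.107, 2.457)
t=1.000: state=(2.121, 2.707)
t=1.250: state=(2.093, 2.979)
t=1.500: state=(2.023, 3.255)
t=1.750: state=(1.917, 3.506)
t=2.000: state=(1.786, 3.708)
t=2.250: state=(1.642, 3.838)
t=2.500: state=(1.500, 3.885)
t=2.750: state=(1.370, 3.850)
t=3.000: state=(1.258, 3.743)
t=3.250: state=(1.167, 3.583)
t=3.500: state=(1.097, 3.387)
t=3.750: state=(1.048, 3.172)
t=4.000: state=(1.017, 2.953)
t=4.250: state=(1.004, 2.739)
t=4.500: state=(1.006, 2.539)
t=4.750: state=(1.023, 2.357)
t=5.000: state=(1.054, 2.196)
t=5.250: state=(1.097, 2.058)
t=5.500: state=(1.154, 1.944)
t=5.750: state=(1.223, 1.854)
t=6.000: state=(1.304, 1.789)
t=6.250: state=(1.395, 1.749)
t=6.280: state=(1.407, 1.746)

(x, y) = (1.407, 1.746)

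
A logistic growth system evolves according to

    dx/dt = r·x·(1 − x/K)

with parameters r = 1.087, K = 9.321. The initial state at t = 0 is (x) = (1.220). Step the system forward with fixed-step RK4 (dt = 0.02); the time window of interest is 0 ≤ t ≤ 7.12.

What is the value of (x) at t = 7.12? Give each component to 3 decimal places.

(x) = (9.294)

t=0.000: state=(1.220)
step 1 (dt=0.02): k1=(1.153), k2=(1.162), k3=(1.162), k4=(1.171); state += dt/6·(k1+2k2+2k3+k4)
t=0.020: state=(1.243)
t=0.040: state=(1.267)
t=0.060: state=(1.291)
continuing one RK4 step at a time; state shown every 25 steps (Δt=0.5):
t=0.500: state=(1.919)
t=1.000: state=(2.878)
t=1.500: state=(4.052)
t=2.000: state=(5.311)
t=2.500: state=(6.480)
t=3.000: state=(7.429)
t=3.500: state=(8.120)
t=4.000: state=(8.584)
t=4.500: state=(8.878)
t=5.000: state=(9.059)
t=5.500: state=(9.167)
t=6.000: state=(9.231)
t=6.500: state=(9.268)
t=7.000: state=(9.290)
t=7.120: state=(9.294)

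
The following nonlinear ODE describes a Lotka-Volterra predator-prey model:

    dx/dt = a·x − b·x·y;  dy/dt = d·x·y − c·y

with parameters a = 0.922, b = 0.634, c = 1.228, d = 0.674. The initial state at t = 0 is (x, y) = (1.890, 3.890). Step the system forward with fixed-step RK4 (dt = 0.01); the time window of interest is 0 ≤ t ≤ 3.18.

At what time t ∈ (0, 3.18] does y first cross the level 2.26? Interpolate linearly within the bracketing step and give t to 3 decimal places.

t = 1.017

t=0.000: state=(1.890, 3.890)
step 1 (dt=0.01): k1=(-2.919, 0.178), k2=(-2.897, 0.140), k3=(-2.897, 0.140), k4=(-2.876, 0.102); state += dt/6·(k1+2k2+2k3+k4)
t=0.010: state=(1.861, 3.891)
t=0.020: state=(1.832, 3.892)
t=0.030: state=(1.804, 3.892)
continuing one RK4 step at a time; state shown every 20 steps (Δt=0.2):
t=0.200: state=(1.393, 3.789)
t=0.400: state=(1.054, 3.490)
t=0.600: state=(0.834, 3.097)
t=0.800: state=(0.696, 2.684)
t=1.000: state=(0.610, 2.292)
t=1.010: state=(0.607, 2.273)
next step: t=1.020: state=(0.604, 2.254) — y has crossed 2.26
linear interpolation between t=1.010 (2.27289) and t=1.020 (2.25434) → t≈1.017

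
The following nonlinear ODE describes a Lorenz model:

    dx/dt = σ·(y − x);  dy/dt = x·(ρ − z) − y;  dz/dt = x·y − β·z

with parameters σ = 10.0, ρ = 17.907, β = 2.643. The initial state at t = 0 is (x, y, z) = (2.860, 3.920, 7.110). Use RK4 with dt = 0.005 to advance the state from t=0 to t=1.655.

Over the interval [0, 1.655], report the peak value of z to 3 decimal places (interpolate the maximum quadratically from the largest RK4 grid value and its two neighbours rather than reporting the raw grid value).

t=0.000: state=(2.860, 3.920, 7.110)
step 1 (dt=0.005): k1=(10.600, 26.959, -7.581), k2=(11.009, 27.233, -7.232), k3=(11.006, 27.241, -7.228), k4=(11.412, 27.523, -6.872); state += dt/6·(k1+2k2+2k3+k4)
t=0.005: state=(2.915, 4.056, 7.074)
t=0.010: state=(2.974, 4.195, 7.041)
t=0.015: state=(3.037, 4.337, 7.013)
continuing one RK4 step at a time; state shown every 20 steps (Δt=0.1):
t=0.100: state=(4.706, 7.342, 7.314)
t=0.200: state=(8.076, 11.981, 11.179)
t=0.300: state=(11.314, 12.891, 20.114)
t=0.400: state=(9.929, 5.921, 24.829)
t=0.500: state=(5.389, 1.284, 21.220)
t=0.600: state=(2.489, 0.743, 16.569)
t=0.700: state=(1.549, 1.239, 12.878)
t=0.800: state=(1.638, 2.073, 10.109)
t=0.900: state=(2.407, 3.542, 8.251)
t=1.000: state=(4.033, 6.230, 7.708)
t=1.100: state=(6.901, 10.393, 9.967)
t=1.200: state=(10.366, 13.095, 17.139)
t=1.300: state=(10.729, 8.388, 24.012)
t=1.400: state=(6.860, 2.521, 22.474)
t=1.500: state=(3.427, 1.092, 17.936)
t=1.600: state=(2.044, 1.444, 14.041)
t=1.655: state=(1.882, 1.860, 12.304)
largest grid value and its neighbours: z(0.390)=24.84783, z(0.395)=24.85114, z(0.400)=24.82917
parabola through these three points peaks at t≈0.393 with z≈24.85286

max z = 24.853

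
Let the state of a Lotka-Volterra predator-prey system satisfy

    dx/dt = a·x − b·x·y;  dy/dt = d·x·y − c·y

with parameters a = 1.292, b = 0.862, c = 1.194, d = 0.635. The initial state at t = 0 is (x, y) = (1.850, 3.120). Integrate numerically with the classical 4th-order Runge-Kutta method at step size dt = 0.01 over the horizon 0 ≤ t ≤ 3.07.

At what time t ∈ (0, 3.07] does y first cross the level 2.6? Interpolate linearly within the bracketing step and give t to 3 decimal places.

t=0.000: state=(1.850, 3.120)
step 1 (dt=0.01): k1=(-2.585, -0.060), k2=(-2.567, -0.086), k3=(-2.567, -0.085), k4=(-2.548, -0.111); state += dt/6·(k1+2k2+2k3+k4)
t=0.010: state=(1.824, 3.119)
t=0.020: state=(1.799, 3.118)
t=0.030: state=(1.774, 3.116)
continuing one RK4 step at a time; state shown every 10 steps (Δt=0.1):
t=0.100: state=(1.610, 3.090)
t=0.200: state=(1.408, 3.017)
t=0.300: state=(1.241, 2.912)
t=0.400: state=(1.104, 2.784)
t=0.500: state=(0.995, 2.640)
t=0.520: state=(0.975, 2.610)
next step: t=0.530: state=(0.966, 2.595) — y has crossed 2.6
linear interpolation between t=0.520 (2.61033) and t=0.530 (2.59530) → t≈0.527

t = 0.527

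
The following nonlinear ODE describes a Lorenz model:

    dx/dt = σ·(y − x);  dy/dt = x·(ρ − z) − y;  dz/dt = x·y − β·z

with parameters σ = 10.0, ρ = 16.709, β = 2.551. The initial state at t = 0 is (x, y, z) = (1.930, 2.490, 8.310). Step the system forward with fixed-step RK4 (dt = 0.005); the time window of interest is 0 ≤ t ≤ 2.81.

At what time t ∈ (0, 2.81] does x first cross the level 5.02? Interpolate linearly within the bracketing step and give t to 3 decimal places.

t = 0.208

t=0.000: state=(1.930, 2.490, 8.310)
step 1 (dt=0.005): k1=(5.600, 13.720, -16.393), k2=(5.803, 13.883, -16.187), k3=(5.802, 13.886, -16.186), k4=(6.004, 14.053, -15.978); state += dt/6·(k1+2k2+2k3+k4)
t=0.005: state=(1.959, 2.559, 8.229)
t=0.010: state=(1.990, 2.631, 8.150)
t=0.015: state=(2.023, 2.703, 8.074)
continuing one RK4 step at a time; state shown every 20 steps (Δt=0.1):
t=0.100: state=(2.897, 4.293, 7.151)
t=0.200: state=(4.820, 7.317, 7.517)
t=0.205: state=(4.947, 7.504, 7.602)
next step: t=0.210: state=(5.076, 7.693, 7.695) — x has crossed 5.02
linear interpolation between t=0.205 (4.94654) and t=0.210 (5.07590) → t≈0.208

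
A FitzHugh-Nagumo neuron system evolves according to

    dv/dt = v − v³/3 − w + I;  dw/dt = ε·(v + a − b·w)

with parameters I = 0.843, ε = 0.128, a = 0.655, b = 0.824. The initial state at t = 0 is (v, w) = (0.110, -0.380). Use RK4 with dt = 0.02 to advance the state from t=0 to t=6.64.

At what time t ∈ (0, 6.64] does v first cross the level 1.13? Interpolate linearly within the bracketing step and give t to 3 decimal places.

t = 0.622

t=0.000: state=(0.110, -0.380)
step 1 (dt=0.02): k1=(1.333, 0.138), k2=(1.344, 0.140), k3=(1.344, 0.140), k4=(1.356, 0.141); state += dt/6·(k1+2k2+2k3+k4)
t=0.020: state=(0.137, -0.377)
t=0.040: state=(0.164, -0.374)
t=0.060: state=(0.192, -0.371)
continuing one RK4 step at a time; state shown every 25 steps (Δt=0.5):
t=0.500: state=(0.913, -0.289)
t=0.620: state=(1.126, -0.260)
next step: t=0.640: state=(1.161, -0.254) — v has crossed 1.13
linear interpolation between t=0.620 (1.12646) and t=0.640 (1.16136) → t≈0.622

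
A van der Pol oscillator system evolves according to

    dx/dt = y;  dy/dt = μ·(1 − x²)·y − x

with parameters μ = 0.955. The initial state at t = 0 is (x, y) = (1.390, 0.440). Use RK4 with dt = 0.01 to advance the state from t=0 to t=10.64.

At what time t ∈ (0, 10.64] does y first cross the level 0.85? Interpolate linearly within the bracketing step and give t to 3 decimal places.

t = 4.120

t=0.000: state=(1.390, 0.440)
step 1 (dt=0.01): k1=(0.440, -1.782), k2=(0.431, -1.778), k3=(0.431, -1.778), k4=(0.422, -1.775); state += dt/6·(k1+2k2+2k3+k4)
t=0.010: state=(1.394, 0.422)
t=0.020: state=(1.398, 0.405)
t=0.030: state=(1.402, 0.387)
continuing one RK4 step at a time; state shown every 50 steps (Δt=0.5):
t=0.500: state=(1.412, -0.296)
t=1.000: state=(1.139, -0.778)
t=1.500: state=(0.622, -1.330)
t=2.000: state=(-0.250, -2.192)
t=2.500: state=(-1.409, -1.996)
t=3.000: state=(-1.935, -0.208)
t=3.500: state=(-1.829, 0.489)
t=4.000: state=(-1.508, 0.781)
t=4.110: state=(-1.419, 0.844)
next step: t=4.120: state=(-1.410, 0.850) — y has crossed 0.85
linear interpolation between t=4.110 (0.84413) and t=4.120 (0.85018) → t≈4.120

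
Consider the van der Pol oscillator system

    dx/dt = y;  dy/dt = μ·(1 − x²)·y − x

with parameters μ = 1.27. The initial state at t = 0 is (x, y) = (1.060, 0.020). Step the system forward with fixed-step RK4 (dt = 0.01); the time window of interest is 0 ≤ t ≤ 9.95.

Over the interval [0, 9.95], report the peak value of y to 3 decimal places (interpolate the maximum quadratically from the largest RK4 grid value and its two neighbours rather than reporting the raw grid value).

max y = 2.958

t=0.000: state=(1.060, 0.020)
step 1 (dt=0.01): k1=(0.020, -1.063), k2=(0.015, -1.062), k3=(0.015, -1.062), k4=(0.009, -1.062); state += dt/6·(k1+2k2+2k3+k4)
t=0.010: state=(1.060, 0.009)
t=0.020: state=(1.060, -0.001)
t=0.030: state=(1.060, -0.012)
continuing one RK4 step at a time; state shown every 50 steps (Δt=0.5):
t=0.500: state=(0.941, -0.491)
t=1.000: state=(0.557, -1.085)
t=1.500: state=(-0.219, -2.099)
t=2.000: state=(-1.395, -2.045)
t=2.500: state=(-1.887, -0.112)
t=3.000: state=(-1.767, 0.456)
t=3.500: state=(-1.482, 0.677)
t=4.000: state=(-1.075, 0.988)
t=4.500: state=(-0.428, 1.707)
t=5.000: state=(0.749, 2.938)
t=5.500: state=(1.885, 1.021)
t=6.000: state=(1.977, -0.288)
t=6.500: state=(1.759, -0.538)
t=7.000: state=(1.447, -0.719)
t=7.500: state=(1.016, -1.050)
t=8.000: state=(0.321, -1.853)
t=8.500: state=(-0.931, -2.961)
t=9.000: state=(-1.940, -0.722)
t=9.500: state=(-1.959, 0.339)
t=9.950: state=(-1.754, 0.541)
largest grid value and its neighbours: y(5.030)=2.95602, y(5.040)=2.95779, y(5.050)=2.95734
parabola through these three points peaks at t≈5.043 with y≈2.95789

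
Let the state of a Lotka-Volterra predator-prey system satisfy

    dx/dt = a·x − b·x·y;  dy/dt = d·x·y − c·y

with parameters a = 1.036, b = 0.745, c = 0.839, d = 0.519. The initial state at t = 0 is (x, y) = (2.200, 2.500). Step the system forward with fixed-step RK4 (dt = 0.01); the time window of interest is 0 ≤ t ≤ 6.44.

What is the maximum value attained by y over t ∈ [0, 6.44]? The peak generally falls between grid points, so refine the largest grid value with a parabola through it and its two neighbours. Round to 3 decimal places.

max y = 2.630

t=0.000: state=(2.200, 2.500)
step 1 (dt=0.01): k1=(-1.818, 0.757), k2=(-1.817, 0.746), k3=(-1.817, 0.746), k4=(-1.815, 0.736); state += dt/6·(k1+2k2+2k3+k4)
t=0.010: state=(2.182, 2.507)
t=0.020: state=(2.164, 2.515)
t=0.030: state=(2.146, 2.522)
continuing one RK4 step at a time; state shown every 25 steps (Δt=0.25):
t=0.250: state=(1.766, 2.620)
t=0.500: state=(1.403, 2.607)
t=0.750: state=(1.130, 2.489)
t=1.000: state=(0.936, 2.305)
t=1.250: state=(0.805, 2.091)
t=1.500: state=(0.721, 1.871)
t=1.750: state=(0.673, 1.660)
t=2.000: state=(0.651, 1.467)
t=2.250: state=(0.653, 1.294)
t=2.500: state=(0.674, 1.143)
t=2.750: state=(0.715, 1.014)
t=3.000: state=(0.775, 0.905)
t=3.250: state=(0.856, 0.816)
t=3.500: state=(0.959, 0.744)
t=3.750: state=(1.088, 0.689)
t=4.000: state=(1.245, 0.649)
t=4.250: state=(1.432, 0.626)
t=4.500: state=(1.653, 0.620)
t=4.750: state=(1.906, 0.633)
t=5.000: state=(2.189, 0.669)
t=5.250: state=(2.489, 0.735)
t=5.500: state=(2.788, 0.839)
t=5.750: state=(3.048, 0.994)
t=6.000: state=(3.219, 1.212)
t=6.250: state=(3.244, 1.497)
t=6.440: state=(3.139, 1.750)
largest grid value and its neighbours: y(0.340)=2.62977, y(0.350)=2.62978, y(0.360)=2.62959
parabola through these three points peaks at t≈0.346 with y≈2.62980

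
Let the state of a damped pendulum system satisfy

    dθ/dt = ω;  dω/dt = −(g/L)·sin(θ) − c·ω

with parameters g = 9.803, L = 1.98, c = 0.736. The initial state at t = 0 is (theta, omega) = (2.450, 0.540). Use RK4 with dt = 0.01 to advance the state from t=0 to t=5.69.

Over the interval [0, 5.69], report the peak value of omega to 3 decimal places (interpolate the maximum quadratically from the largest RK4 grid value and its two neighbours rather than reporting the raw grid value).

max omega = 1.819

t=0.000: state=(2.450, 0.540)
step 1 (dt=0.01): k1=(0.540, -3.555), k2=(0.522, -3.532), k3=(0.522, -3.532), k4=(0.505, -3.509); state += dt/6·(k1+2k2+2k3+k4)
t=0.010: state=(2.455, 0.505)
t=0.020: state=(2.460, 0.470)
t=0.030: state=(2.465, 0.435)
continuing one RK4 step at a time; state shown every 20 steps (Δt=0.2):
t=0.200: state=(2.492, -0.098)
t=0.400: state=(2.416, -0.663)
t=0.600: state=(2.226, -1.240)
t=0.800: state=(1.916, -1.872)
t=1.000: state=(1.476, -2.522)
t=1.200: state=(0.917, -3.023)
t=1.400: state=(0.294, -3.120)
t=1.600: state=(-0.295, -2.679)
t=1.800: state=(-0.751, -1.841)
t=2.000: state=(-1.022, -0.866)
t=2.200: state=(-1.101, 0.063)
t=2.400: state=(-1.006, 0.860)
t=2.600: state=(-0.770, 1.459)
t=2.800: state=(-0.441, 1.782)
t=3.000: state=(-0.080, 1.769)
t=3.200: state=(0.246, 1.443)
t=3.400: state=(0.483, 0.907)
t=3.600: state=(0.604, 0.298)
t=3.800: state=(0.605, -0.273)
t=4.000: state=(0.503, -0.725)
t=4.200: state=(0.327, -0.998)
t=4.400: state=(0.117, -1.063)
t=4.600: state=(-0.085, -0.928)
t=4.800: state=(-0.244, -0.645)
t=5.000: state=(-0.338, -0.286)
t=5.200: state=(-0.358, 0.072)
t=5.400: state=(-0.313, 0.369)
t=5.600: state=(-0.218, 0.562)
t=5.690: state=(-0.165, 0.608)
largest grid value and its neighbours: omega(2.880)=1.81825, omega(2.890)=1.81889, omega(2.900)=1.81866
parabola through these three points peaks at t≈2.892 with omega≈1.81891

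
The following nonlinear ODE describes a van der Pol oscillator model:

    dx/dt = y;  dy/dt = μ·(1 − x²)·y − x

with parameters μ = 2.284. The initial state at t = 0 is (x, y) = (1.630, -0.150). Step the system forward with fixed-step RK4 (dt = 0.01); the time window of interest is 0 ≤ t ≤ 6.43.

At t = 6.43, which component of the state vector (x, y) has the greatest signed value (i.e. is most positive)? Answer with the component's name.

largest component: y

t=0.000: state=(1.630, -0.150)
step 1 (dt=0.01): k1=(-0.150, -1.062), k2=(-0.155, -1.042), k3=(-0.155, -1.043), k4=(-0.160, -1.023); state += dt/6·(k1+2k2+2k3+k4)
t=0.010: state=(1.628, -0.160)
t=0.020: state=(1.627, -0.170)
t=0.030: state=(1.625, -0.180)
continuing one RK4 step at a time; state shown every 25 steps (Δt=0.25):
t=0.250: state=(1.567, -0.328)
t=0.500: state=(1.473, -0.425)
t=0.750: state=(1.356, -0.511)
t=1.000: state=(1.215, -0.623)
t=1.250: state=(1.039, -0.796)
t=1.500: state=(0.806, -1.106)
t=1.750: state=(0.461, -1.731)
t=2.000: state=(-0.117, -3.024)
t=2.250: state=(-1.056, -4.134)
t=2.500: state=(-1.837, -1.719)
t=2.750: state=(-2.019, -0.100)
t=3.000: state=(-1.993, 0.222)
t=3.250: state=(-1.927, 0.288)
t=3.500: state=(-1.852, 0.316)
t=3.750: state=(-1.769, 0.341)
t=4.000: state=(-1.680, 0.371)
t=4.250: state=(-1.583, 0.409)
t=4.500: state=(-1.475, 0.461)
t=4.750: state=(-1.351, 0.533)
t=5.000: state=(-1.205, 0.641)
t=5.250: state=(-1.025, 0.819)
t=5.500: state=(-0.784, 1.145)
t=5.750: state=(-0.425, 1.811)
t=6.000: state=(0.181, 3.170)
t=6.250: state=(1.143, 4.074)
t=6.430: state=(1.740, 2.298)
compare at T: x=1.740, y=2.298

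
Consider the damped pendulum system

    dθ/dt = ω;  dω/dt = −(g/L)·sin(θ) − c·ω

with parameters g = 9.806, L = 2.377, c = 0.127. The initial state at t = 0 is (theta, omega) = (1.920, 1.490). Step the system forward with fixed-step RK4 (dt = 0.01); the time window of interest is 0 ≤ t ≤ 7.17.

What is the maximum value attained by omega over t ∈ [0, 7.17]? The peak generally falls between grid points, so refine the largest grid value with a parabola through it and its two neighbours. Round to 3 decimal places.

max omega = 3.082

t=0.000: state=(1.920, 1.490)
step 1 (dt=0.01): k1=(1.490, -4.066), k2=(1.470, -4.052), k3=(1.470, -4.053), k4=(1.449, -4.039); state += dt/6·(k1+2k2+2k3+k4)
t=0.010: state=(1.935, 1.449)
t=0.020: state=(1.949, 1.409)
t=0.030: state=(1.963, 1.369)
continuing one RK4 step at a time; state shown every 25 steps (Δt=0.25):
t=0.250: state=(2.172, 0.553)
t=0.500: state=(2.205, -0.282)
t=0.750: state=(2.030, -1.130)
t=1.000: state=(1.633, -2.064)
t=1.250: state=(1.000, -2.969)
t=1.500: state=(0.185, -3.434)
t=1.750: state=(-0.648, -3.091)
t=2.000: state=(-1.311, -2.156)
t=2.250: state=(-1.715, -1.081)
t=2.500: state=(-1.856, -0.061)
t=2.750: state=(-1.748, 0.924)
t=3.000: state=(-1.394, 1.904)
t=3.250: state=(-0.807, 2.744)
t=3.500: state=(-0.064, 3.082)
t=3.750: state=(0.670, 2.679)
t=4.000: state=(1.233, 1.768)
t=4.250: state=(1.543, 0.715)
t=4.500: state=(1.592, -0.323)
t=4.750: state=(1.385, -1.324)
t=5.000: state=(0.938, -2.213)
t=5.250: state=(0.309, -2.734)
t=5.500: state=(-0.374, -2.612)
t=5.750: state=(-0.947, -1.903)
t=6.000: state=(-1.303, -0.923)
t=6.250: state=(-1.406, 0.101)
t=6.500: state=(-1.256, 1.088)
t=6.750: state=(-0.872, 1.944)
t=7.000: state=(-0.313, 2.450)
t=7.170: state=(0.109, 2.468)
largest grid value and its neighbours: omega(3.480)=3.08160, omega(3.490)=3.08223, omega(3.500)=3.08160
parabola through these three points peaks at t≈3.490 with omega≈3.08223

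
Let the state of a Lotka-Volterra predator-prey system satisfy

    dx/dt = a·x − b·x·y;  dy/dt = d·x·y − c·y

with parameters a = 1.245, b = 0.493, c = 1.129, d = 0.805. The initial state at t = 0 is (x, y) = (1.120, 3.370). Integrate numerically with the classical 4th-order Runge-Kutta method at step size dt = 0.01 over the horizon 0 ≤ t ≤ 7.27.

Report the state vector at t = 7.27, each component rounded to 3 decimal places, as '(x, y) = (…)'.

t=0.000: state=(1.120, 3.370)
step 1 (dt=0.01): k1=(-0.466, -0.766), k2=(-0.463, -0.772), k3=(-0.463, -0.772), k4=(-0.460, -0.777); state += dt/6·(k1+2k2+2k3+k4)
t=0.010: state=(1.115, 3.362)
t=0.020: state=(1.111, 3.354)
t=0.030: state=(1.106, 3.347)
continuing one RK4 step at a time; state shown every 25 steps (Δt=0.25):
t=0.250: state=(1.022, 3.151)
t=0.500: state=(0.961, 2.899)
t=0.750: state=(0.933, 2.644)
t=1.000: state=(0.933, 2.404)
t=1.250: state=(0.960, 2.192)
t=1.500: state=(1.011, 2.015)
t=1.750: state=(1.087, 1.876)
t=2.000: state=(1.185, 1.777)
t=2.250: state=(1.304, 1.721)
t=2.500: state=(1.442, 1.711)
t=2.750: state=(1.591, 1.750)
t=3.000: state=(1.742, 1.846)
t=3.250: state=(1.877, 2.004)
t=3.500: state=(1.975, 2.229)
t=3.750: state=(2.014, 2.513)
t=4.000: state=(1.978, 2.836)
t=4.250: state=(1.866, 3.152)
t=4.500: state=(1.699, 3.405)
t=4.750: state=(1.509, 3.546)
t=5.000: state=(1.328, 3.557)
t=5.250: state=(1.176, 3.449)
t=5.500: state=(1.062, 3.255)
t=5.750: state=(0.985, 3.014)
t=6.000: state=(0.942, 2.757)
t=6.250: state=(0.929, 2.509)
t=6.500: state=(0.945, 2.284)
t=6.750: state=(0.985, 2.090)
t=7.000: state=(1.050, 1.934)
t=7.250: state=(1.138, 1.817)
t=7.270: state=(1.146, 1.809)

(x, y) = (1.146, 1.809)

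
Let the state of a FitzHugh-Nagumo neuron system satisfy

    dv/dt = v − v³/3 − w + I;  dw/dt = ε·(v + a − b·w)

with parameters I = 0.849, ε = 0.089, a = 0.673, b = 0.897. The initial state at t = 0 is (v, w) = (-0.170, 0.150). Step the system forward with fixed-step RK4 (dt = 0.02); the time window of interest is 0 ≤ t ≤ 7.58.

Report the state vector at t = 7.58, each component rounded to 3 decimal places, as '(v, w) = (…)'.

t=0.000: state=(-0.170, 0.150)
step 1 (dt=0.02): k1=(0.531, 0.033), k2=(0.535, 0.033), k3=(0.536, 0.033), k4=(0.540, 0.034); state += dt/6·(k1+2k2+2k3+k4)
t=0.020: state=(-0.159, 0.151)
t=0.040: state=(-0.148, 0.151)
t=0.060: state=(-0.137, 0.152)
continuing one RK4 step at a time; state shown every 25 steps (Δt=0.5):
t=0.500: state=(0.167, 0.173)
t=1.000: state=(0.685, 0.213)
t=1.500: state=(1.305, 0.278)
t=2.000: state=(1.720, 0.364)
t=2.500: state=(1.859, 0.458)
t=3.000: state=(1.874, 0.551)
t=3.500: state=(1.852, 0.640)
t=4.000: state=(1.821, 0.724)
t=4.500: state=(1.787, 0.804)
t=5.000: state=(1.752, 0.879)
t=5.500: state=(1.717, 0.950)
t=6.000: state=(1.681, 1.016)
t=6.500: state=(1.646, 1.078)
t=7.000: state=(1.611, 1.136)
t=7.500: state=(1.576, 1.191)
t=7.580: state=(1.570, 1.199)

(v, w) = (1.570, 1.199)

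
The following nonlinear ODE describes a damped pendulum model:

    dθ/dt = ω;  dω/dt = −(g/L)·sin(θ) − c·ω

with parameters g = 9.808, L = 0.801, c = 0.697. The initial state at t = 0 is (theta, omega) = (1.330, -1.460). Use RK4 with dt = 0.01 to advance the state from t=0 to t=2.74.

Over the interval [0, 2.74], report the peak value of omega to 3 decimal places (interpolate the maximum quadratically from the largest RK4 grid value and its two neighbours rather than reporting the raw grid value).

max omega = 2.823

t=0.000: state=(1.330, -1.460)
step 1 (dt=0.01): k1=(-1.460, -10.874), k2=(-1.514, -10.814), k3=(-1.514, -10.814), k4=(-1.568, -10.753); state += dt/6·(k1+2k2+2k3+k4)
t=0.010: state=(1.315, -1.568)
t=0.020: state=(1.299, -1.675)
t=0.030: state=(1.281, -1.781)
continuing one RK4 step at a time; state shown every 10 steps (Δt=0.1):
t=0.100: state=(1.132, -2.478)
t=0.200: state=(0.841, -3.297)
t=0.300: state=(0.483, -3.800)
t=0.400: state=(0.095, -3.878)
t=0.500: state=(-0.277, -3.503)
t=0.600: state=(-0.593, -2.762)
t=0.700: state=(-0.823, -1.801)
t=0.800: state=(-0.951, -0.756)
t=0.900: state=(-0.974, 0.271)
t=1.000: state=(-0.899, 1.211)
t=1.100: state=(-0.737, 1.996)
t=1.200: state=(-0.508, 2.553)
t=1.300: state=(-0.237, 2.811)
t=1.400: state=(0.043, 2.733)
t=1.500: state=(0.299, 2.342)
t=1.600: state=(0.504, 1.716)
t=1.700: state=(0.638, 0.955)
t=1.800: state=(0.693, 0.154)
t=1.900: state=(0.670, -0.608)
t=2.000: state=(0.576, -1.261)
t=2.100: state=(0.424, -1.745)
t=2.200: state=(0.234, -2.010)
t=2.300: state=(0.030, -2.029)
t=2.400: state=(-0.164, -1.810)
t=2.500: state=(-0.326, -1.396)
t=2.600: state=(-0.439, -0.856)
t=2.700: state=(-0.495, -0.260)
t=2.740: state=(-0.501, -0.022)
largest grid value and its neighbours: omega(1.320)=2.82226, omega(1.330)=2.82286, omega(1.340)=2.82005
parabola through these three points peaks at t≈1.327 with omega≈2.82304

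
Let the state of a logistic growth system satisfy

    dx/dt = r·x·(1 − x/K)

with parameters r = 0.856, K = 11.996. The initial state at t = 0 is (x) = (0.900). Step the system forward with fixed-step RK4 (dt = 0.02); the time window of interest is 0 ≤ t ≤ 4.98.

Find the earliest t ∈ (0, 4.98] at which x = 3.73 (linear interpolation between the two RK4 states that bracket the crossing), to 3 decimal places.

t = 2.005

t=0.000: state=(0.900)
step 1 (dt=0.02): k1=(0.713), k2=(0.718), k3=(0.718), k4=(0.723); state += dt/6·(k1+2k2+2k3+k4)
t=0.020: state=(0.914)
t=0.040: state=(0.929)
t=0.060: state=(0.944)
continuing one RK4 step at a time; state shown every 10 steps (Δt=0.2):
t=0.200: state=(1.053)
t=0.400: state=(1.230)
t=0.600: state=(1.432)
t=0.800: state=(1.662)
t=1.000: state=(1.923)
t=1.200: state=(2.216)
t=1.400: state=(2.542)
t=1.600: state=(2.902)
t=1.800: state=(3.295)
t=2.000: state=(3.719)
next step: t=2.020: state=(3.763) — x has crossed 3.73
linear interpolation between t=2.000 (3.71921) and t=2.020 (3.76328) → t≈2.005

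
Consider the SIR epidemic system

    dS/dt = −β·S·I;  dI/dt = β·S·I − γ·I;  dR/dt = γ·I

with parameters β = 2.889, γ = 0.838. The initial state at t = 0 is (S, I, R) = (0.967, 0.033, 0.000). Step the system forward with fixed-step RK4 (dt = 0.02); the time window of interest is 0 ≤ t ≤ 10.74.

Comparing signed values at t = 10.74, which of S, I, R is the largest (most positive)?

t=0.000: state=(0.967, 0.033, 0.000)
step 1 (dt=0.02): k1=(-0.092, 0.065, 0.028), k2=(-0.094, 0.066, 0.028), k3=(-0.094, 0.066, 0.028), k4=(-0.096, 0.067, 0.029); state += dt/6·(k1+2k2+2k3+k4)
t=0.020: state=(0.965, 0.034, 0.001)
t=0.040: state=(0.963, 0.036, 0.001)
t=0.060: state=(0.961, 0.037, 0.002)
continuing one RK4 step at a time; state shown every 25 steps (Δt=0.5):
t=0.500: state=(0.893, 0.084, 0.023)
t=1.000: state=(0.742, 0.181, 0.077)
t=1.500: state=(0.523, 0.299, 0.178)
t=2.000: state=(0.322, 0.359, 0.319)
t=2.500: state=(0.193, 0.340, 0.468)
t=3.000: state=(0.123, 0.279, 0.598)
t=3.500: state=(0.086, 0.213, 0.701)
t=4.000: state=(0.066, 0.156, 0.778)
t=4.500: state=(0.055, 0.112, 0.833)
t=5.000: state=(0.048, 0.079, 0.873)
t=5.500: state=(0.043, 0.056, 0.901)
t=6.000: state=(0.040, 0.039, 0.921)
t=6.500: state=(0.039, 0.027, 0.934)
t=7.000: state=(0.037, 0.019, 0.944)
t=7.500: state=(0.037, 0.013, 0.950)
t=8.000: state=(0.036, 0.009, 0.955)
t=8.500: state=(0.036, 0.006, 0.958)
t=9.000: state=(0.035, 0.004, 0.960)
t=9.500: state=(0.035, 0.003, 0.962)
t=10.000: state=(0.035, 0.002, 0.963)
t=10.500: state=(0.035, 0.001, 0.964)
t=10.740: state=(0.035, 0.001, 0.964)
compare at T: S=0.035, I=0.001, R=0.964

largest component: R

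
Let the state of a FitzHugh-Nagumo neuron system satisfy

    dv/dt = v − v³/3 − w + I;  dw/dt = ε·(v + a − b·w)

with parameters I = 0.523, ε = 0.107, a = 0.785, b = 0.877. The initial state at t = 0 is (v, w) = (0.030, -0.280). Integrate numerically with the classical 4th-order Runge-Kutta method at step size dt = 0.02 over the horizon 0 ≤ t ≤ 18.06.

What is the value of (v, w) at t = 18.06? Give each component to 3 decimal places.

(v, w) = (-1.707, 0.402)

t=0.000: state=(0.030, -0.280)
step 1 (dt=0.02): k1=(0.833, 0.113), k2=(0.840, 0.114), k3=(0.840, 0.114), k4=(0.847, 0.115); state += dt/6·(k1+2k2+2k3+k4)
t=0.020: state=(0.047, -0.278)
t=0.040: state=(0.064, -0.275)
t=0.060: state=(0.081, -0.273)
continuing one RK4 step at a time; state shown every 50 steps (Δt=1):
t=1.000: state=(1.198, -0.116)
t=2.000: state=(1.848, 0.142)
t=3.000: state=(1.828, 0.398)
t=4.000: state=(1.732, 0.625)
t=5.000: state=(1.628, 0.820)
t=6.000: state=(1.518, 0.988)
t=7.000: state=(1.401, 1.129)
t=8.000: state=(1.273, 1.244)
t=9.000: state=(1.125, 1.336)
t=10.000: state=(0.940, 1.402)
t=11.000: state=(0.669, 1.440)
t=12.000: state=(0.158, 1.436)
t=13.000: state=(-1.021, 1.350)
t=14.000: state=(-1.906, 1.146)
t=15.000: state=(-1.929, 0.926)
t=16.000: state=(-1.858, 0.730)
t=17.000: state=(-1.784, 0.559)
t=18.000: state=(-1.711, 0.410)
t=18.060: state=(-1.707, 0.402)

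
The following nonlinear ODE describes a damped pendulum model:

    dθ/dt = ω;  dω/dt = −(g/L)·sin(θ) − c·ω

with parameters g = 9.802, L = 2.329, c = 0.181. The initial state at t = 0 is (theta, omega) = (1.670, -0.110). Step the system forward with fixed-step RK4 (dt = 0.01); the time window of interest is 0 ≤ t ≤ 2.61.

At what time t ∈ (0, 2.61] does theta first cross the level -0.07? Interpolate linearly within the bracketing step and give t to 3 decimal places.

t = 0.954

t=0.000: state=(1.670, -0.110)
step 1 (dt=0.01): k1=(-0.110, -4.168), k2=(-0.131, -4.165), k3=(-0.131, -4.165), k4=(-0.152, -4.161); state += dt/6·(k1+2k2+2k3+k4)
t=0.010: state=(1.669, -0.152)
t=0.020: state=(1.667, -0.193)
t=0.030: state=(1.665, -0.235)
continuing one RK4 step at a time; state shown every 10 steps (Δt=0.1):
t=0.100: state=(1.638, -0.524)
t=0.200: state=(1.565, -0.931)
t=0.300: state=(1.452, -1.330)
t=0.400: state=(1.300, -1.716)
t=0.500: state=(1.110, -2.074)
t=0.600: state=(0.887, -2.387)
t=0.700: state=(0.635, -2.632)
t=0.800: state=(0.363, -2.784)
t=0.900: state=(0.082, -2.826)
t=0.950: state=(-0.059, -2.803)
next step: t=0.960: state=(-0.087, -2.794) — theta has crossed -0.07
linear interpolation between t=0.950 (-0.05893) and t=0.960 (-0.08691) → t≈0.954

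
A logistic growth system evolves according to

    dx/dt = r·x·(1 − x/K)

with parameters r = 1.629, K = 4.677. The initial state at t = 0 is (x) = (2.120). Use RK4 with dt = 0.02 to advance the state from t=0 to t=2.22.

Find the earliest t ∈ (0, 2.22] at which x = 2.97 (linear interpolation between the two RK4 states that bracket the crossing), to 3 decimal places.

t=0.000: state=(2.120)
step 1 (dt=0.02): k1=(1.888), k2=(1.891), k3=(1.891), k4=(1.893); state += dt/6·(k1+2k2+2k3+k4)
t=0.020: state=(2.158)
t=0.040: state=(2.196)
t=0.060: state=(2.234)
continuing one RK4 step at a time; state shown every 5 steps (Δt=0.1):
t=0.100: state=(2.310)
t=0.200: state=(2.500)
t=0.300: state=(2.688)
t=0.400: state=(2.872)
t=0.440: state=(2.943)
next step: t=0.460: state=(2.979) — x has crossed 2.97
linear interpolation between t=0.440 (2.94337) and t=0.460 (2.97877) → t≈0.455

t = 0.455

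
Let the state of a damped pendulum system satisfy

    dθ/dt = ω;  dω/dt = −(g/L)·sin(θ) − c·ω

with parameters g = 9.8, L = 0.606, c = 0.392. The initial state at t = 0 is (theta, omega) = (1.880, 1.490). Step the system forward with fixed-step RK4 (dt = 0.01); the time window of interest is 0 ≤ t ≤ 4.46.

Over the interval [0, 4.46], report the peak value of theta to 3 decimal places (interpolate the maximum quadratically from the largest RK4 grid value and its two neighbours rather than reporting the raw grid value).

max theta = 1.951

t=0.000: state=(1.880, 1.490)
step 1 (dt=0.01): k1=(1.490, -15.989), k2=(1.410, -15.920), k3=(1.410, -15.922), k4=(1.331, -15.855); state += dt/6·(k1+2k2+2k3+k4)
t=0.010: state=(1.894, 1.331)
t=0.020: state=(1.907, 1.173)
t=0.030: state=(1.918, 1.016)
continuing one RK4 step at a time; state shown every 20 steps (Δt=0.2):
t=0.200: state=(1.871, -1.538)
t=0.400: state=(1.266, -4.482)
t=0.600: state=(0.160, -6.123)
t=0.800: state=(-0.946, -4.431)
t=1.000: state=(-1.509, -1.150)
t=1.200: state=(-1.416, 2.040)
t=1.400: state=(-0.729, 4.620)
t=1.600: state=(0.278, 4.934)
t=1.800: state=(1.058, 2.577)
t=2.000: state=(1.263, -0.527)
t=2.200: state=(0.872, -3.256)
t=2.400: state=(0.065, -4.415)
t=2.600: state=(-0.717, -3.028)
t=2.800: state=(-1.058, -0.308)
t=3.000: state=(-0.847, 2.320)
t=3.200: state=(-0.210, 3.740)
t=3.400: state=(0.497, 2.968)
t=3.600: state=(0.875, 0.689)
t=3.800: state=(0.765, -1.719)
t=4.000: state=(0.253, -3.144)
t=4.200: state=(-0.364, -2.701)
t=4.400: state=(-0.728, -0.800)
t=4.460: state=(-0.756, -0.131)
largest grid value and its neighbours: theta(0.090)=1.95082, theta(0.100)=1.95105, theta(0.110)=1.94977
parabola through these three points peaks at t≈0.097 with theta≈1.95114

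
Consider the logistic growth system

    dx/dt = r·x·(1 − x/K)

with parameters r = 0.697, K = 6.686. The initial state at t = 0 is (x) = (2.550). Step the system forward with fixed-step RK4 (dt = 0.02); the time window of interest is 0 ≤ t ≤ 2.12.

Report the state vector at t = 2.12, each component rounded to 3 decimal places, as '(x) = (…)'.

(x) = (4.880)

t=0.000: state=(2.550)
step 1 (dt=0.02): k1=(1.099), k2=(1.101), k3=(1.101), k4=(1.103); state += dt/6·(k1+2k2+2k3+k4)
t=0.020: state=(2.572)
t=0.040: state=(2.594)
t=0.060: state=(2.616)
continuing one RK4 step at a time; state shown every 5 steps (Δt=0.1):
t=0.100: state=(2.661)
t=0.200: state=(2.773)
t=0.300: state=(2.887)
t=0.400: state=(3.002)
t=0.500: state=(3.117)
t=0.600: state=(3.234)
t=0.700: state=(3.350)
t=0.800: state=(3.467)
t=0.900: state=(3.583)
t=1.000: state=(3.698)
t=1.100: state=(3.813)
t=1.200: state=(3.927)
t=1.300: state=(4.039)
t=1.400: state=(4.149)
t=1.500: state=(4.258)
t=1.600: state=(4.365)
t=1.700: state=(4.469)
t=1.800: state=(4.571)
t=1.900: state=(4.671)
t=2.000: state=(4.768)
t=2.100: state=(4.862)
t=2.120: state=(4.880)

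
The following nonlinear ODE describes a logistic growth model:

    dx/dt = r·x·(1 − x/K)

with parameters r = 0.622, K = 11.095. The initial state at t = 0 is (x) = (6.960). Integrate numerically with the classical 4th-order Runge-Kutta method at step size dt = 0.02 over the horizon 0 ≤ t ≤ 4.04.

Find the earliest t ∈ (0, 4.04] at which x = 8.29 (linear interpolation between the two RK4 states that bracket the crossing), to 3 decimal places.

t=0.000: state=(6.960)
step 1 (dt=0.02): k1=(1.613), k2=(1.611), k3=(1.611), k4=(1.608); state += dt/6·(k1+2k2+2k3+k4)
t=0.020: state=(6.992)
t=0.040: state=(7.024)
t=0.060: state=(7.056)
continuing one RK4 step at a time; state shown every 10 steps (Δt=0.2):
t=0.200: state=(7.277)
t=0.400: state=(7.582)
t=0.600: state=(7.874)
t=0.800: state=(8.151)
t=0.900: state=(8.283)
next step: t=0.920: state=(8.309) — x has crossed 8.29
linear interpolation between t=0.900 (8.28338) and t=0.920 (8.30942) → t≈0.905

t = 0.905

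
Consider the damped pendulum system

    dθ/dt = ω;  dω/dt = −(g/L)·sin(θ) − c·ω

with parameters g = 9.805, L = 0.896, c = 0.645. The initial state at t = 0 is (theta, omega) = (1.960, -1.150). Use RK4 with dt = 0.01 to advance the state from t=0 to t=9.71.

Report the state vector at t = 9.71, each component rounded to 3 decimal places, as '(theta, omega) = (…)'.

(theta, omega) = (0.069, 0.092)

t=0.000: state=(1.960, -1.150)
step 1 (dt=0.01): k1=(-1.150, -9.383), k2=(-1.197, -9.376), k3=(-1.197, -9.377), k4=(-1.244, -9.371); state += dt/6·(k1+2k2+2k3+k4)
t=0.010: state=(1.948, -1.244)
t=0.020: state=(1.935, -1.337)
t=0.030: state=(1.921, -1.431)
continuing one RK4 step at a time; state shown every 50 steps (Δt=0.5):
t=0.500: state=(0.314, -4.758)
t=1.000: state=(-1.280, -0.695)
t=1.500: state=(-0.454, 3.342)
t=2.000: state=(0.863, 0.921)
t=2.500: state=(0.347, -2.422)
t=3.000: state=(-0.621, -0.671)
t=3.500: state=(-0.219, 1.799)
t=4.000: state=(0.462, 0.375)
t=4.500: state=(0.118, -1.341)
t=5.000: state=(-0.345, -0.146)
t=5.500: state=(-0.049, 0.989)
t=6.000: state=(0.255, -0.003)
t=6.500: state=(0.005, -0.716)
t=7.000: state=(-0.185, 0.088)
t=7.500: state=(0.019, 0.508)
t=8.000: state=(0.132, -0.126)
t=8.500: state=(-0.030, -0.352)
t=9.000: state=(-0.091, 0.136)
t=9.500: state=(0.033, 0.238)
t=9.710: state=(0.069, 0.092)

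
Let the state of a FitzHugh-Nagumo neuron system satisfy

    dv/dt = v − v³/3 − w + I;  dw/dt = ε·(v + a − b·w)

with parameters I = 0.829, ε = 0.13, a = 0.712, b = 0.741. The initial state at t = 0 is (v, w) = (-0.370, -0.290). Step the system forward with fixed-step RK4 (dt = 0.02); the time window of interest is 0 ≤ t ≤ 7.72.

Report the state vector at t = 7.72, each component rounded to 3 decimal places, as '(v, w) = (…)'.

t=0.000: state=(-0.370, -0.290)
step 1 (dt=0.02): k1=(0.766, 0.072), k2=(0.772, 0.073), k3=(0.772, 0.073), k4=(0.778, 0.074); state += dt/6·(k1+2k2+2k3+k4)
t=0.020: state=(-0.355, -0.289)
t=0.040: state=(-0.339, -0.287)
t=0.060: state=(-0.323, -0.285)
continuing one RK4 step at a time; state shown every 25 steps (Δt=0.5):
t=0.500: state=(0.106, -0.241)
t=1.000: state=(0.818, -0.156)
t=1.500: state=(1.561, -0.026)
t=2.000: state=(1.904, 0.132)
t=2.500: state=(1.959, 0.295)
t=3.000: state=(1.930, 0.450)
t=3.500: state=(1.881, 0.595)
t=4.000: state=(1.828, 0.730)
t=4.500: state=(1.773, 0.855)
t=5.000: state=(1.717, 0.970)
t=5.500: state=(1.661, 1.077)
t=6.000: state=(1.603, 1.175)
t=6.500: state=(1.544, 1.265)
t=7.000: state=(1.484, 1.347)
t=7.500: state=(1.421, 1.421)
t=7.720: state=(1.393, 1.451)

(v, w) = (1.393, 1.451)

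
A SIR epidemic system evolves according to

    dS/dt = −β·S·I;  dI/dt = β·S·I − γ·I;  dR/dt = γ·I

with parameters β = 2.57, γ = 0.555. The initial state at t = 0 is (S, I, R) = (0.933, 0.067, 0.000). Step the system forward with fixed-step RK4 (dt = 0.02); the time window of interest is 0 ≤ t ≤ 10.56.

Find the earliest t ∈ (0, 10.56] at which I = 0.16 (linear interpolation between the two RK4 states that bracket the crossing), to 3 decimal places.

t=0.000: state=(0.933, 0.067, 0.000)
step 1 (dt=0.02): k1=(-0.161, 0.123, 0.037), k2=(-0.163, 0.125, 0.038), k3=(-0.163, 0.125, 0.038), k4=(-0.166, 0.128, 0.039); state += dt/6·(k1+2k2+2k3+k4)
t=0.020: state=(0.930, 0.070, 0.001)
t=0.040: state=(0.926, 0.072, 0.002)
t=0.060: state=(0.923, 0.075, 0.002)
continuing one RK4 step at a time; state shown every 25 steps (Δt=0.5):
t=0.500: state=(0.813, 0.157, 0.030)
next step: t=0.520: state=(0.806, 0.162, 0.032) — I has crossed 0.16
linear interpolation between t=0.500 (0.15729) and t=0.520 (0.16216) → t≈0.511

t = 0.511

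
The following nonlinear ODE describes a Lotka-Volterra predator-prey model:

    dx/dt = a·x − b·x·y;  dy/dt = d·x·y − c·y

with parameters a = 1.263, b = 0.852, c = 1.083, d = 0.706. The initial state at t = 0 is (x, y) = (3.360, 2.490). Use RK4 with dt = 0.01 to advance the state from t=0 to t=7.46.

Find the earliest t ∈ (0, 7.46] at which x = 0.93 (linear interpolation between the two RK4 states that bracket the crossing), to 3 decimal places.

t=0.000: state=(3.360, 2.490)
step 1 (dt=0.01): k1=(-2.884, 3.210), k2=(-2.918, 3.205), k3=(-2.918, 3.205), k4=(-2.950, 3.199); state += dt/6·(k1+2k2+2k3+k4)
t=0.010: state=(3.331, 2.522)
t=0.020: state=(3.301, 2.554)
t=0.030: state=(3.271, 2.586)
continuing one RK4 step at a time; state shown every 25 steps (Δt=0.25):
t=0.250: state=(2.503, 3.196)
t=0.500: state=(1.666, 3.512)
t=0.750: state=(1.088, 3.402)
t=0.840: state=(0.943, 3.291)
next step: t=0.850: state=(0.928, 3.277) — x has crossed 0.93
linear interpolation between t=0.840 (0.94251) and t=0.850 (0.92816) → t≈0.849

t = 0.849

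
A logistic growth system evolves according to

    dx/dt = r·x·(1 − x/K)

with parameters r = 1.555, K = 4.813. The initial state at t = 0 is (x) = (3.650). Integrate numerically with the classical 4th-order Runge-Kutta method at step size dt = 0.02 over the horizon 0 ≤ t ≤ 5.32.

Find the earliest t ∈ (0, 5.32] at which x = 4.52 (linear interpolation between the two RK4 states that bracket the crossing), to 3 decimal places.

t=0.000: state=(3.650)
step 1 (dt=0.02): k1=(1.371), k2=(1.360), k3=(1.360), k4=(1.349); state += dt/6·(k1+2k2+2k3+k4)
t=0.020: state=(3.677)
t=0.040: state=(3.704)
t=0.060: state=(3.730)
continuing one RK4 step at a time; state shown every 10 steps (Δt=0.2):
t=0.200: state=(3.902)
t=0.400: state=(4.110)
t=0.600: state=(4.277)
t=0.800: state=(4.408)
t=1.000: state=(4.510)
t=1.020: state=(4.518)
next step: t=1.040: state=(4.527) — x has crossed 4.52
linear interpolation between t=1.020 (4.51827) and t=1.040 (4.52676) → t≈1.024

t = 1.024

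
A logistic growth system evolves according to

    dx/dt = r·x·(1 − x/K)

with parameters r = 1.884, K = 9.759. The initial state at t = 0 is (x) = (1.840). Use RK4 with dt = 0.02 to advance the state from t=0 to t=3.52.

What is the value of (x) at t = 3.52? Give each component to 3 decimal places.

t=0.000: state=(1.840)
step 1 (dt=0.02): k1=(2.813), k2=(2.846), k3=(2.846), k4=(2.879); state += dt/6·(k1+2k2+2k3+k4)
t=0.020: state=(1.897)
t=0.040: state=(1.955)
t=0.060: state=(2.015)
continuing one RK4 step at a time; state shown every 10 steps (Δt=0.2):
t=0.200: state=(2.469)
t=0.400: state=(3.225)
t=0.600: state=(4.084)
t=0.800: state=(4.996)
t=1.000: state=(5.900)
t=1.200: state=(6.736)
t=1.400: state=(7.462)
t=1.600: state=(8.057)
t=1.800: state=(8.524)
t=2.000: state=(8.877)
t=2.200: state=(9.136)
t=2.400: state=(9.323)
t=2.600: state=(9.455)
t=2.800: state=(9.549)
t=3.000: state=(9.614)
t=3.200: state=(9.659)
t=3.400: state=(9.690)
t=3.520: state=(9.704)

(x) = (9.704)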